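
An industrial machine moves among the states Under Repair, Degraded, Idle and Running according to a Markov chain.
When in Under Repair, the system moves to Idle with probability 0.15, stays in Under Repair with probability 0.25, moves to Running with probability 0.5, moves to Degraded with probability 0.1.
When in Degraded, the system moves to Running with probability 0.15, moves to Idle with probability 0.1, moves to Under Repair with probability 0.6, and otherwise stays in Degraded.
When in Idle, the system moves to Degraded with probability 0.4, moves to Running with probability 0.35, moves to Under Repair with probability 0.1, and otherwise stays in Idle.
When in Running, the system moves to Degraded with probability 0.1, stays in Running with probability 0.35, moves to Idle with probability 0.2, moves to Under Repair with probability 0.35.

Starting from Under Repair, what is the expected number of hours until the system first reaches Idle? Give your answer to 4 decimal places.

6.0652

Let t(s) be the expected number of hours to first reach Idle from state s, with t(Idle) = 0. Conditioning on the first hour:
t(Under Repair) = 1 + 0.25·t(Under Repair) + 0.1·t(Degraded) + 0.5·t(Running)
t(Degraded) = 1 + 0.6·t(Under Repair) + 0.15·t(Degraded) + 0.15·t(Running)
t(Running) = 1 + 0.35·t(Under Repair) + 0.1·t(Degraded) + 0.35·t(Running)
Solving: t(Under Repair) = 6.0652, t(Degraded) = 6.4816, t(Running) = 5.8015.
Expected hours from Under Repair to Idle: 6.0652.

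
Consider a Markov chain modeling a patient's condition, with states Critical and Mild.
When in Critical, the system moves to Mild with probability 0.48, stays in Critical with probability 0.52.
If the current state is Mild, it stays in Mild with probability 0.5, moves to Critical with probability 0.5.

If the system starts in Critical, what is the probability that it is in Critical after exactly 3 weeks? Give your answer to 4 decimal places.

0.5102

Propagate the distribution vector 3 weeks from Critical.
After 0 weeks: (1.0000, 0.0000)
After 1 week: (0.5200, 0.4800)
After 2 weeks: (0.5104, 0.4896)
After 3 weeks: (0.5102, 0.4898)
P(in Critical after 3 weeks) = 0.5102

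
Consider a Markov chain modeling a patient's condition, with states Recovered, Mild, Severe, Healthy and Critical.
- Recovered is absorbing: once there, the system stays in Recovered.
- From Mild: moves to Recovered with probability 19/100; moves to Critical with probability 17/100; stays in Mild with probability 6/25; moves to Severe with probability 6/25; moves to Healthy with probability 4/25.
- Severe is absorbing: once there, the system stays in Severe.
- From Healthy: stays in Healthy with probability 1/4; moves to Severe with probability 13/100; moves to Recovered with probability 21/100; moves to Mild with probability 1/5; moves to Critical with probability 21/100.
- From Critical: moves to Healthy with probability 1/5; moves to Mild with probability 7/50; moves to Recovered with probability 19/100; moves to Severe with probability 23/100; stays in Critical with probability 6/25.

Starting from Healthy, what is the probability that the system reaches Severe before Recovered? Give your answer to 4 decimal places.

0.4605

Let h(s) be the probability of absorption at Severe starting from transient state s. Then h(Severe) = 1 and h(Recovered) = 0. By first-step analysis:
h(Mild) = 0.19·0 + 0.24·h(Mild) + 0.24·1 + 0.16·h(Healthy) + 0.17·h(Critical)
h(Healthy) = 0.21·0 + 0.2·h(Mild) + 0.13·1 + 0.25·h(Healthy) + 0.21·h(Critical)
h(Critical) = 0.19·0 + 0.14·h(Mild) + 0.23·1 + 0.2·h(Healthy) + 0.24·h(Critical)
Solving: h(Mild) = 0.5293, h(Healthy) = 0.4605, h(Critical) = 0.5213.
Starting from Healthy, the probability is 0.4605.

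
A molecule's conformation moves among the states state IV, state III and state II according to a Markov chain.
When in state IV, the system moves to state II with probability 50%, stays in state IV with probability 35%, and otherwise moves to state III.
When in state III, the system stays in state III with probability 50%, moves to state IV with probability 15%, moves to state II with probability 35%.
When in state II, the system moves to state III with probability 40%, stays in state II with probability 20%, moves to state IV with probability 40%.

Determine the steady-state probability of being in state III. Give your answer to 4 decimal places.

0.3626

Let the stationary distribution be π with π = πP and π_1 + π_2 + π_3 = 1.
π_1 = 0.35·π_1 + 0.15·π_2 + 0.4·π_3
π_2 = 0.15·π_1 + 0.5·π_2 + 0.4·π_3
Solving with the normalization constraint gives π = (0.2946, 0.3626, 0.3428).
So the stationary probability of state III is 0.3626.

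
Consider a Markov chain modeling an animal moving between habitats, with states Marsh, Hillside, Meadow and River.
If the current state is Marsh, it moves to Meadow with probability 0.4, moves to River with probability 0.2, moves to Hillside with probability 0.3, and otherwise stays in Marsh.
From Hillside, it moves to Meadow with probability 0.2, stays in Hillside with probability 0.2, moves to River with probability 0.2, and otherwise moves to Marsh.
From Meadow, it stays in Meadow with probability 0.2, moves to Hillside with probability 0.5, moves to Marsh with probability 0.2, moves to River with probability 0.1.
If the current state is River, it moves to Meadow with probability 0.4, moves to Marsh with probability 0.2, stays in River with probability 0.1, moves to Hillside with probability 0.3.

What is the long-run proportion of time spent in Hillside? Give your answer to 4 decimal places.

Let the stationary distribution be π with π = πP and π_1 + π_2 + π_3 + π_4 = 1.
π_1 = 0.1·π_1 + 0.4·π_2 + 0.2·π_3 + 0.2·π_4
π_2 = 0.3·π_1 + 0.2·π_2 + 0.5·π_3 + 0.3·π_4
π_3 = 0.4·π_1 + 0.2·π_2 + 0.2·π_3 + 0.4·π_4
Solving with the normalization constraint gives π = (0.2406, 0.3235, 0.2794, 0.1564).
So the stationary probability of Hillside is 0.3235.

0.3235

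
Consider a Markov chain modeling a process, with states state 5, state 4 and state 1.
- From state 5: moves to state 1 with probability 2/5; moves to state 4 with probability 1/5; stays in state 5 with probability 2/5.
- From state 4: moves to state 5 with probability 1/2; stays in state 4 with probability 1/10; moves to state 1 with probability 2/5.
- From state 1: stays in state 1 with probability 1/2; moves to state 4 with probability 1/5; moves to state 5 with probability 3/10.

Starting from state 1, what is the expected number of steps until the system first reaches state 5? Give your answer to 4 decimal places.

Let t(s) be the expected number of steps to first reach state 5 from state s, with t(state 5) = 0. Conditioning on the first step:
t(state 4) = 1 + 0.1·t(state 4) + 0.4·t(state 1)
t(state 1) = 1 + 0.2·t(state 4) + 0.5·t(state 1)
Solving: t(state 4) = 2.4324, t(state 1) = 2.9730.
Expected steps from state 1 to state 5: 2.9730.

2.9730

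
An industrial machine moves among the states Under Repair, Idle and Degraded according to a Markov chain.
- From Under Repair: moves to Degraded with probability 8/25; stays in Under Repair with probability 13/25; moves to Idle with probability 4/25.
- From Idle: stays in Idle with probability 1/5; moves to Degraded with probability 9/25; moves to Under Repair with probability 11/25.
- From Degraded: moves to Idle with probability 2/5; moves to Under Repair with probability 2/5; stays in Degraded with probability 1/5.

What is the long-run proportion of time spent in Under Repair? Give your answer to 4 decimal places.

Let the stationary distribution be π with π = πP and π_1 + π_2 + π_3 = 1.
π_1 = 0.52·π_1 + 0.44·π_2 + 0.4·π_3
π_2 = 0.16·π_1 + 0.2·π_2 + 0.4·π_3
Solving with the normalization constraint gives π = (0.4655, 0.2402, 0.2943).
So the stationary probability of Under Repair is 0.4655.

0.4655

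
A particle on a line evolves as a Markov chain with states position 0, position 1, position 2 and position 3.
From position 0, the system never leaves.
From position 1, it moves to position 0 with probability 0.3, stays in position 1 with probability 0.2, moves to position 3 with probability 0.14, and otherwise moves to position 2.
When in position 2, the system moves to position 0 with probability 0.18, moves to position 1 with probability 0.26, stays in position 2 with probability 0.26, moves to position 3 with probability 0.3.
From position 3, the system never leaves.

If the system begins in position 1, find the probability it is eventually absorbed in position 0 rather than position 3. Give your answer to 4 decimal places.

Let h(s) be the probability of absorption at position 0 starting from transient state s. Then h(position 0) = 1 and h(position 3) = 0. By first-step analysis:
h(position 1) = 0.3·1 + 0.2·h(position 1) + 0.36·h(position 2) + 0.14·0
h(position 2) = 0.18·1 + 0.26·h(position 1) + 0.26·h(position 2) + 0.3·0
Solving: h(position 1) = 0.5754, h(position 2) = 0.4454.
Starting from position 1, the probability is 0.5754.

0.5754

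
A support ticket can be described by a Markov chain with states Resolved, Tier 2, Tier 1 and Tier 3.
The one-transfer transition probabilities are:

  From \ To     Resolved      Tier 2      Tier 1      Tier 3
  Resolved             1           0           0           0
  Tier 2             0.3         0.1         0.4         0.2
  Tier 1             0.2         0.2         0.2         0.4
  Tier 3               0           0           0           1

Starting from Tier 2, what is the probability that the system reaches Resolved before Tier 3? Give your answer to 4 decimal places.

Let h(s) be the probability of absorption at Resolved starting from transient state s. Then h(Resolved) = 1 and h(Tier 3) = 0. By first-step analysis:
h(Tier 2) = 0.3·1 + 0.1·h(Tier 2) + 0.4·h(Tier 1) + 0.2·0
h(Tier 1) = 0.2·1 + 0.2·h(Tier 2) + 0.2·h(Tier 1) + 0.4·0
Solving: h(Tier 2) = 0.5000, h(Tier 1) = 0.3750.
Starting from Tier 2, the probability is 0.5000.

0.5000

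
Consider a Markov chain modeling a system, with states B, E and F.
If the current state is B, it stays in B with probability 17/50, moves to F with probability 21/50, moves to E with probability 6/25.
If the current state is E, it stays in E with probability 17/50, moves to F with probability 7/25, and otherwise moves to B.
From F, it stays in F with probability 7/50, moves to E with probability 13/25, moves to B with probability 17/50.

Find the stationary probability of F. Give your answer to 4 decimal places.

0.2891

Let the stationary distribution be π with π = πP and π_1 + π_2 + π_3 = 1.
π_1 = 0.34·π_1 + 0.38·π_2 + 0.34·π_3
π_2 = 0.24·π_1 + 0.34·π_2 + 0.52·π_3
Solving with the normalization constraint gives π = (0.3543, 0.3566, 0.2891).
So the stationary probability of F is 0.2891.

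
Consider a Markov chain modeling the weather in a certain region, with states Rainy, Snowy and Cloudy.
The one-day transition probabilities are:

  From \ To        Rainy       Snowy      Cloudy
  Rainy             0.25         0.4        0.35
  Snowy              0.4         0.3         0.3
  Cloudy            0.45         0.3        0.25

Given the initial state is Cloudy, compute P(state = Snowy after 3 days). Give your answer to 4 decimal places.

0.3345

Propagate the distribution vector 3 days from Cloudy.
After 0 days: (0.0000, 0.0000, 1.0000)
After 1 day: (0.4500, 0.3000, 0.2500)
After 2 days: (0.3450, 0.3450, 0.3100)
After 3 days: (0.3638, 0.3345, 0.3018)
P(in Snowy after 3 days) = 0.3345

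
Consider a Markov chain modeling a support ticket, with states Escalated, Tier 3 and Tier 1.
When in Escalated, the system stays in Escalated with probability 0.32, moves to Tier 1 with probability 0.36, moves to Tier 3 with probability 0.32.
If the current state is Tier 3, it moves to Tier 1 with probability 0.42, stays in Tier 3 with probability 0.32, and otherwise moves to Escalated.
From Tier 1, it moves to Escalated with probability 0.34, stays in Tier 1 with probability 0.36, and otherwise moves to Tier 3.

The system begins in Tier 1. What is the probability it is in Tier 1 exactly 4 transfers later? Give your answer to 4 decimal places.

Propagate the distribution vector 4 transfers from Tier 1.
After 0 transfers: (0.0000, 0.0000, 1.0000)
After 1 transfer: (0.3400, 0.3000, 0.3600)
After 2 transfers: (0.3092, 0.3128, 0.3780)
After 3 transfers: (0.3088, 0.3124, 0.3788)
After 4 transfers: (0.3088, 0.3124, 0.3787)
P(in Tier 1 after 4 transfers) = 0.3787

0.3787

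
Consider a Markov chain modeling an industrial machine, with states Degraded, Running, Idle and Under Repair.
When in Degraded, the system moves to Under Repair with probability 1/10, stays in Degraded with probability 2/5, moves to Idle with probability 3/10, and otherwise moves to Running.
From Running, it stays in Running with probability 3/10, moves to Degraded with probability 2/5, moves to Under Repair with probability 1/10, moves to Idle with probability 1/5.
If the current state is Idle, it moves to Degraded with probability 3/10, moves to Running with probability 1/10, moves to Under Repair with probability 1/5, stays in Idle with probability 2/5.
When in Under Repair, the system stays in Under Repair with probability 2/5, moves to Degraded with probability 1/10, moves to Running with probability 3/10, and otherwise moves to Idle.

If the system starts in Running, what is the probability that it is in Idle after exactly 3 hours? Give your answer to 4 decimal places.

Propagate the distribution vector 3 hours from Running.
After 0 hours: (0.0000, 1.0000, 0.0000, 0.0000)
After 1 hour: (0.4000, 0.3000, 0.2000, 0.1000)
After 2 hours: (0.3500, 0.2200, 0.2800, 0.1500)
After 3 hours: (0.3270, 0.2090, 0.2910, 0.1730)
P(in Idle after 3 hours) = 0.2910

0.2910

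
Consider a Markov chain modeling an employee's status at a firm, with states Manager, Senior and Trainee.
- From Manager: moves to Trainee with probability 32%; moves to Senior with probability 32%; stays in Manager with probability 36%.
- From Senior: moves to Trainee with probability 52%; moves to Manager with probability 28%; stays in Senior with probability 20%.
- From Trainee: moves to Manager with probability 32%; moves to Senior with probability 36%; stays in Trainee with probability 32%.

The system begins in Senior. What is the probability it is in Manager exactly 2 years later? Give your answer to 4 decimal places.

0.3232

Sum over the intermediate state after 1 year:
P = P(Senior→Manager)·P(Manager→Manager) + P(Senior→Senior)·P(Senior→Manager) + P(Senior→Trainee)·P(Trainee→Manager)
  = 0.28×0.36 + 0.2×0.28 + 0.52×0.32
  = 0.1008 + 0.0560 + 0.1664 = 0.3232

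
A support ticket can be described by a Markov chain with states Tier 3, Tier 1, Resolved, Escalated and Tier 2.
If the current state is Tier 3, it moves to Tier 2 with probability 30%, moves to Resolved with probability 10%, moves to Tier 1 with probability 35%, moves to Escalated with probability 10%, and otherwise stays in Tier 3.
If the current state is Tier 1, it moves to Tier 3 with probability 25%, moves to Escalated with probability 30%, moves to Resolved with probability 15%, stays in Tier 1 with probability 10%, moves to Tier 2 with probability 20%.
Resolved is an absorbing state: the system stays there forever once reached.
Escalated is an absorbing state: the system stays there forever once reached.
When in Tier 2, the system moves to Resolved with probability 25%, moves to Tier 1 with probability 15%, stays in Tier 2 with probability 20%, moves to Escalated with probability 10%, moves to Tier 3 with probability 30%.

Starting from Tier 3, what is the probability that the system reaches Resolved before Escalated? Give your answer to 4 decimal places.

0.5028

Let h(s) be the probability of absorption at Resolved starting from transient state s. Then h(Resolved) = 1 and h(Escalated) = 0. By first-step analysis:
h(Tier 3) = 0.15·h(Tier 3) + 0.35·h(Tier 1) + 0.1·1 + 0.1·0 + 0.3·h(Tier 2)
h(Tier 1) = 0.25·h(Tier 3) + 0.1·h(Tier 1) + 0.15·1 + 0.3·0 + 0.2·h(Tier 2)
h(Tier 2) = 0.3·h(Tier 3) + 0.15·h(Tier 1) + 0.25·1 + 0.1·0 + 0.2·h(Tier 2)
Solving: h(Tier 3) = 0.5028, h(Tier 1) = 0.4358, h(Tier 2) = 0.5828.
Starting from Tier 3, the probability is 0.5028.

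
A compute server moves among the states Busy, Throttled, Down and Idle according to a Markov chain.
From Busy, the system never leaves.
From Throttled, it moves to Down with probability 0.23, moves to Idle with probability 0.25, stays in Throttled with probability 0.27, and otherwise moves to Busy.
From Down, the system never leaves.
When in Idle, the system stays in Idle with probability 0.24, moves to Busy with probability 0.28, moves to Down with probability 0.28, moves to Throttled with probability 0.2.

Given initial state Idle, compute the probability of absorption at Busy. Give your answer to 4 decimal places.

Let h(s) be the probability of absorption at Busy starting from transient state s. Then h(Busy) = 1 and h(Down) = 0. By first-step analysis:
h(Throttled) = 0.25·1 + 0.27·h(Throttled) + 0.23·0 + 0.25·h(Idle)
h(Idle) = 0.28·1 + 0.2·h(Throttled) + 0.28·0 + 0.24·h(Idle)
Solving: h(Throttled) = 0.5151, h(Idle) = 0.5040.
Starting from Idle, the probability is 0.5040.

0.5040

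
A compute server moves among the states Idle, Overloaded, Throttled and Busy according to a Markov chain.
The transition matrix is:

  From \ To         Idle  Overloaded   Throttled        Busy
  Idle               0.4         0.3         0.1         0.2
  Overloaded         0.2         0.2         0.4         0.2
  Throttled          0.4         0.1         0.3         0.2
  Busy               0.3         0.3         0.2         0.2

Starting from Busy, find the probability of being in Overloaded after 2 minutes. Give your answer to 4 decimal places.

Propagate the distribution vector 2 minutes from Busy.
After 0 minutes: (0.0000, 0.0000, 0.0000, 1.0000)
After 1 minute: (0.3000, 0.3000, 0.2000, 0.2000)
After 2 minutes: (0.3200, 0.2300, 0.2500, 0.2000)
P(in Overloaded after 2 minutes) = 0.2300

0.2300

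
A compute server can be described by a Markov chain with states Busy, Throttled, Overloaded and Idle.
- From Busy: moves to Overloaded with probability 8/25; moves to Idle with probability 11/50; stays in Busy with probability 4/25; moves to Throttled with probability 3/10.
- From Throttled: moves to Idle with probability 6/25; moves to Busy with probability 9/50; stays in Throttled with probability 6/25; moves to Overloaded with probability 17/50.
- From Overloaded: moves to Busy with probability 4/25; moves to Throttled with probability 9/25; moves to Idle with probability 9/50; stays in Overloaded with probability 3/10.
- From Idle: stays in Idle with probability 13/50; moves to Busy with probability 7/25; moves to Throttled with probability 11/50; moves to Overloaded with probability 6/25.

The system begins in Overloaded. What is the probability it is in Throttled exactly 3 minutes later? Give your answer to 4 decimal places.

0.2837

Propagate the distribution vector 3 minutes from Overloaded.
After 0 minutes: (0.0000, 0.0000, 1.0000, 0.0000)
After 1 minute: (0.1600, 0.3600, 0.3000, 0.1800)
After 2 minutes: (0.1888, 0.2820, 0.3068, 0.2224)
After 3 minutes: (0.1923, 0.2837, 0.3017, 0.2223)
P(in Throttled after 3 minutes) = 0.2837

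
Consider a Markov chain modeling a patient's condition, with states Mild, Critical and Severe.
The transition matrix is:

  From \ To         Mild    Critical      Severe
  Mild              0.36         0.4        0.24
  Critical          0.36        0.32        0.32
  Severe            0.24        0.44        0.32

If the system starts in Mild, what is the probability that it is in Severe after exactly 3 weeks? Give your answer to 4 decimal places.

Propagate the distribution vector 3 weeks from Mild.
After 0 weeks: (1.0000, 0.0000, 0.0000)
After 1 week: (0.3600, 0.4000, 0.2400)
After 2 weeks: (0.3312, 0.3776, 0.2912)
After 3 weeks: (0.3251, 0.3814, 0.2935)
P(in Severe after 3 weeks) = 0.2935

0.2935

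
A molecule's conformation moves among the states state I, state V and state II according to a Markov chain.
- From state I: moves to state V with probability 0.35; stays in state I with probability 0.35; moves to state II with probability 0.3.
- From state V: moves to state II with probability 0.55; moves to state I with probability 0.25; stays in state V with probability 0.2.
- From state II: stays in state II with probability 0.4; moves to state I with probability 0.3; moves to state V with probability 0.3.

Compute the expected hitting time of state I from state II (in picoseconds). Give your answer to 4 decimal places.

Let t(s) be the expected number of picoseconds to first reach state I from state s, with t(state I) = 0. Conditioning on the first picosecond:
t(state V) = 1 + 0.2·t(state V) + 0.55·t(state II)
t(state II) = 1 + 0.3·t(state V) + 0.4·t(state II)
Solving: t(state V) = 3.6508, t(state II) = 3.4921.
Expected picoseconds from state II to state I: 3.4921.

3.4921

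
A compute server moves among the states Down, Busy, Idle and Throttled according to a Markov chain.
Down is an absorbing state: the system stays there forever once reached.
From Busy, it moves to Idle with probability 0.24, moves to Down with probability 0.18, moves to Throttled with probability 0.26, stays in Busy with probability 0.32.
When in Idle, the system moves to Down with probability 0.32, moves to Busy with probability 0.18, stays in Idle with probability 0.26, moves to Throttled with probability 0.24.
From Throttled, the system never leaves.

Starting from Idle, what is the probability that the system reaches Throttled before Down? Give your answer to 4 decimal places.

0.4565

Let h(s) be the probability of absorption at Throttled starting from transient state s. Then h(Throttled) = 1 and h(Down) = 0. By first-step analysis:
h(Busy) = 0.18·0 + 0.32·h(Busy) + 0.24·h(Idle) + 0.26·1
h(Idle) = 0.32·0 + 0.18·h(Busy) + 0.26·h(Idle) + 0.24·1
Solving: h(Busy) = 0.5435, h(Idle) = 0.4565.
Starting from Idle, the probability is 0.4565.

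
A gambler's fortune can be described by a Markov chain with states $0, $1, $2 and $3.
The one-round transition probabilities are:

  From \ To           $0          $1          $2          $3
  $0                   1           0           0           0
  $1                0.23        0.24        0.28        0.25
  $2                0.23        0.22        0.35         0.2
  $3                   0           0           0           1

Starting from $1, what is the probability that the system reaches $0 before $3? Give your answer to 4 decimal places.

Let h(s) be the probability of absorption at $0 starting from transient state s. Then h($0) = 1 and h($3) = 0. By first-step analysis:
h($1) = 0.23·1 + 0.24·h($1) + 0.28·h($2) + 0.25·0
h($2) = 0.23·1 + 0.22·h($1) + 0.35·h($2) + 0.2·0
Solving: h($1) = 0.4947, h($2) = 0.5213.
Starting from $1, the probability is 0.4947.

0.4947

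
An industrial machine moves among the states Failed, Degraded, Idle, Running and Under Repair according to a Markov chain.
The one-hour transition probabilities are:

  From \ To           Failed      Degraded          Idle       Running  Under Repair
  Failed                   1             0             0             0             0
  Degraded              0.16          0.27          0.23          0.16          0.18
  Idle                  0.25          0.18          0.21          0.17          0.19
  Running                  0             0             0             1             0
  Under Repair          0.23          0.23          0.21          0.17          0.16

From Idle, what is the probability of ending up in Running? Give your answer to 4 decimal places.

0.4245

Let h(s) be the probability of absorption at Running starting from transient state s. Then h(Running) = 1 and h(Failed) = 0. By first-step analysis:
h(Degraded) = 0.16·0 + 0.27·h(Degraded) + 0.23·h(Idle) + 0.16·1 + 0.18·h(Under Repair)
h(Idle) = 0.25·0 + 0.18·h(Degraded) + 0.21·h(Idle) + 0.17·1 + 0.19·h(Under Repair)
h(Under Repair) = 0.23·0 + 0.23·h(Degraded) + 0.21·h(Idle) + 0.17·1 + 0.16·h(Under Repair)
Solving: h(Degraded) = 0.4601, h(Idle) = 0.4245, h(Under Repair) = 0.4345.
Starting from Idle, the probability is 0.4245.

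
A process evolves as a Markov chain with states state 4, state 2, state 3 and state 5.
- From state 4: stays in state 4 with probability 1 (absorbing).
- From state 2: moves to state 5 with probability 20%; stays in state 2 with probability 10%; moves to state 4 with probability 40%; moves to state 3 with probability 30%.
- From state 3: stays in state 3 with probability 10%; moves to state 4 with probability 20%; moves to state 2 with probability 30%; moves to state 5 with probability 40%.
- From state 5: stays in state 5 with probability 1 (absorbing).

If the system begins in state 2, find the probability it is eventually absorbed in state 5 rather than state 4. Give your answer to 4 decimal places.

0.4167

Let h(s) be the probability of absorption at state 5 starting from transient state s. Then h(state 5) = 1 and h(state 4) = 0. By first-step analysis:
h(state 2) = 0.4·0 + 0.1·h(state 2) + 0.3·h(state 3) + 0.2·1
h(state 3) = 0.2·0 + 0.3·h(state 2) + 0.1·h(state 3) + 0.4·1
Solving: h(state 2) = 0.4167, h(state 3) = 0.5833.
Starting from state 2, the probability is 0.4167.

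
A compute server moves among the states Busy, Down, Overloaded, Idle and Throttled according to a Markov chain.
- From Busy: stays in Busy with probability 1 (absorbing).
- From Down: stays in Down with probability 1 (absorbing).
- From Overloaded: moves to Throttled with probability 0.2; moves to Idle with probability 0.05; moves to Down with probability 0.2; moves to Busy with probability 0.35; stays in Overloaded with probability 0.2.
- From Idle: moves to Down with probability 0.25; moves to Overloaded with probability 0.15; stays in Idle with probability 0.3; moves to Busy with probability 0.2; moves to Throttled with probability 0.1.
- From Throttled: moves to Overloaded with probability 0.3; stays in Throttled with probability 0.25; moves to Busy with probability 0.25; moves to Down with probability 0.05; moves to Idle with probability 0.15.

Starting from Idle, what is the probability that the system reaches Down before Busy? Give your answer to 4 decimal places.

Let h(s) be the probability of absorption at Down starting from transient state s. Then h(Down) = 1 and h(Busy) = 0. By first-step analysis:
h(Overloaded) = 0.35·0 + 0.2·1 + 0.2·h(Overloaded) + 0.05·h(Idle) + 0.2·h(Throttled)
h(Idle) = 0.2·0 + 0.25·1 + 0.15·h(Overloaded) + 0.3·h(Idle) + 0.1·h(Throttled)
h(Throttled) = 0.25·0 + 0.05·1 + 0.3·h(Overloaded) + 0.15·h(Idle) + 0.25·h(Throttled)
Solving: h(Overloaded) = 0.3559, h(Idle) = 0.4769, h(Throttled) = 0.3044.
Starting from Idle, the probability is 0.4769.

0.4769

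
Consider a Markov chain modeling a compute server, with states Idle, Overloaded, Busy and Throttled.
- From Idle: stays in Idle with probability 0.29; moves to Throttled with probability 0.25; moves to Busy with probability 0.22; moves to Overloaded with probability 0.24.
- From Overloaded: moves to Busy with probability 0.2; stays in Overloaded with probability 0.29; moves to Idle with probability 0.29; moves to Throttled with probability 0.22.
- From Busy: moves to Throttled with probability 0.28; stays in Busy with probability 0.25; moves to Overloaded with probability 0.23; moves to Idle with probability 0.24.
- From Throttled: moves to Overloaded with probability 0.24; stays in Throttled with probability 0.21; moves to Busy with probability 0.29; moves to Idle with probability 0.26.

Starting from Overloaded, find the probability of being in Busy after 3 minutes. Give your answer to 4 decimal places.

Propagate the distribution vector 3 minutes from Overloaded.
After 0 minutes: (0.0000, 1.0000, 0.0000, 0.0000)
After 1 minute: (0.2900, 0.2900, 0.2000, 0.2200)
After 2 minutes: (0.2734, 0.2525, 0.2356, 0.2385)
After 3 minutes: (0.2711, 0.2503, 0.2387, 0.2400)
P(in Busy after 3 minutes) = 0.2387

0.2387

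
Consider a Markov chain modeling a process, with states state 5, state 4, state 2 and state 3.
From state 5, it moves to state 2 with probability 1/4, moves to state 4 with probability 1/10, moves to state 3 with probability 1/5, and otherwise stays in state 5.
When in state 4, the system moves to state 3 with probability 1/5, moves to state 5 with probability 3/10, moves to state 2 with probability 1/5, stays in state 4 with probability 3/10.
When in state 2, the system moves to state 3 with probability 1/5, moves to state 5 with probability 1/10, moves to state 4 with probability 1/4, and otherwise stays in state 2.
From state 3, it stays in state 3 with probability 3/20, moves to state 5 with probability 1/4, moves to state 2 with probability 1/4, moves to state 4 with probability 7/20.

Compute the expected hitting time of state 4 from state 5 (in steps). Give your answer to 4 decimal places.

5.1415

Let t(s) be the expected number of steps to first reach state 4 from state s, with t(state 4) = 0. Conditioning on the first step:
t(state 5) = 1 + 0.45·t(state 5) + 0.25·t(state 2) + 0.2·t(state 3)
t(state 2) = 1 + 0.1·t(state 5) + 0.45·t(state 2) + 0.2·t(state 3)
t(state 3) = 1 + 0.25·t(state 5) + 0.25·t(state 2) + 0.15·t(state 3)
Solving: t(state 5) = 5.1415, t(state 2) = 4.1775, t(state 3) = 3.9174.
Expected steps from state 5 to state 4: 5.1415.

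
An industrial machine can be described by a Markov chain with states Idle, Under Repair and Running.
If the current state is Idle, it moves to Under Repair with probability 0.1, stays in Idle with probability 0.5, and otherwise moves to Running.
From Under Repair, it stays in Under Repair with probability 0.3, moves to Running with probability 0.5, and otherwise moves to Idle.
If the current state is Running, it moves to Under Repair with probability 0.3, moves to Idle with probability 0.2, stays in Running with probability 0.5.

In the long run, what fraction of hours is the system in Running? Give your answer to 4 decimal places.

Let the stationary distribution be π with π = πP and π_1 + π_2 + π_3 = 1.
π_1 = 0.5·π_1 + 0.2·π_2 + 0.2·π_3
π_2 = 0.1·π_1 + 0.3·π_2 + 0.3·π_3
Solving with the normalization constraint gives π = (0.2857, 0.2429, 0.4714).
So the stationary probability of Running is 0.4714.

0.4714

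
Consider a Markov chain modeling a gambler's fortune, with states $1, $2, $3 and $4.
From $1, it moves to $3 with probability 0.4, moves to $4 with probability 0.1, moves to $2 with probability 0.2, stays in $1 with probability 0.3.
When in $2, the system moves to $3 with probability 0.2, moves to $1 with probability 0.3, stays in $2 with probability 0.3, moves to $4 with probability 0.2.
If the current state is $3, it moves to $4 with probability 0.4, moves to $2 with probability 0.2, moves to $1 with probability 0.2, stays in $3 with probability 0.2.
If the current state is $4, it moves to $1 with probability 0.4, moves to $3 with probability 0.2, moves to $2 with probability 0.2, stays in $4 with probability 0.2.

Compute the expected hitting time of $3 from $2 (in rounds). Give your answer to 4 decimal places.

3.7970

Let t(s) be the expected number of rounds to first reach $3 from state s, with t($3) = 0. Conditioning on the first round:
t($1) = 1 + 0.3·t($1) + 0.2·t($2) + 0.1·t($4)
t($2) = 1 + 0.3·t($1) + 0.3·t($2) + 0.2·t($4)
t($4) = 1 + 0.4·t($1) + 0.2·t($2) + 0.2·t($4)
Solving: t($1) = 3.0451, t($2) = 3.7970, t($4) = 3.7218.
Expected rounds from $2 to $3: 3.7970.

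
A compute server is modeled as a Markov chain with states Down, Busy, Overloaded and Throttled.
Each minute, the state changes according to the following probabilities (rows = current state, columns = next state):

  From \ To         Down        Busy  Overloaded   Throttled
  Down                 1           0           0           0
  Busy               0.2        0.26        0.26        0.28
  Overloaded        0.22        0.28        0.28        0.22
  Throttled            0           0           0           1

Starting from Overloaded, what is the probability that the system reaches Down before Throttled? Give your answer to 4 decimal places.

0.4757

Let h(s) be the probability of absorption at Down starting from transient state s. Then h(Down) = 1 and h(Throttled) = 0. By first-step analysis:
h(Busy) = 0.2·1 + 0.26·h(Busy) + 0.26·h(Overloaded) + 0.28·0
h(Overloaded) = 0.22·1 + 0.28·h(Busy) + 0.28·h(Overloaded) + 0.22·0
Solving: h(Busy) = 0.4374, h(Overloaded) = 0.4757.
Starting from Overloaded, the probability is 0.4757.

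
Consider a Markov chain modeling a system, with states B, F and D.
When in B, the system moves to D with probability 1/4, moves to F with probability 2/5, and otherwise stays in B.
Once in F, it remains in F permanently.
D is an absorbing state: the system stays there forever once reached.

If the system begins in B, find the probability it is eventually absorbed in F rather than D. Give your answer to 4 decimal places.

Let h(s) be the probability of absorption at F starting from transient state s. Then h(F) = 1 and h(D) = 0. By first-step analysis:
h(B) = 0.35·h(B) + 0.4·1 + 0.25·0
Solving: h(B) = 0.6154.
Starting from B, the probability is 0.6154.

0.6154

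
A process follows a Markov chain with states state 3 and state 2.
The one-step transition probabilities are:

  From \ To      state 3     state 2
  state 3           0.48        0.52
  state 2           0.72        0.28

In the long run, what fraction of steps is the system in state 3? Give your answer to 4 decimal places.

0.5806

Let the stationary distribution be π with π = πP and π_1 + π_2 = 1.
π_1 = 0.48·π_1 + 0.72·π_2
Solving with the normalization constraint gives π = (0.5806, 0.4194).
So the stationary probability of state 3 is 0.5806.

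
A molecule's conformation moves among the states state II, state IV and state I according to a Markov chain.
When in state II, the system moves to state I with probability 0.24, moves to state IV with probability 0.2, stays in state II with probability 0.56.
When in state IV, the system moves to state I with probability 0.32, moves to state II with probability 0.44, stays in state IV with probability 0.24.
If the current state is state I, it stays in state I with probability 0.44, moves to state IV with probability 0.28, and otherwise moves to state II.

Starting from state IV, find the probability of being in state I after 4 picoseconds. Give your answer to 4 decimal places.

0.3235

Propagate the distribution vector 4 picoseconds from state IV.
After 0 picoseconds: (0.0000, 1.0000, 0.0000)
After 1 picosecond: (0.4400, 0.2400, 0.3200)
After 2 picoseconds: (0.4416, 0.2352, 0.3232)
After 3 picoseconds: (0.4413, 0.2353, 0.3235)
After 4 picoseconds: (0.4412, 0.2353, 0.3235)
P(in state I after 4 picoseconds) = 0.3235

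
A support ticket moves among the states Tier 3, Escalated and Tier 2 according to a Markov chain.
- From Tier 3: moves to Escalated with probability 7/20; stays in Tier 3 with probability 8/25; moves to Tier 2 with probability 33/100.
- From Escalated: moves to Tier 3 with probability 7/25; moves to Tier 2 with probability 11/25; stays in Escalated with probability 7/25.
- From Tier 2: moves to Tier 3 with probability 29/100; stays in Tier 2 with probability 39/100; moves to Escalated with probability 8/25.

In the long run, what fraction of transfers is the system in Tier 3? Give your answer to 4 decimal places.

0.2957

Let the stationary distribution be π with π = πP and π_1 + π_2 + π_3 = 1.
π_1 = 0.32·π_1 + 0.28·π_2 + 0.29·π_3
π_2 = 0.35·π_1 + 0.28·π_2 + 0.32·π_3
Solving with the normalization constraint gives π = (0.2957, 0.3162, 0.3881).
So the stationary probability of Tier 3 is 0.2957.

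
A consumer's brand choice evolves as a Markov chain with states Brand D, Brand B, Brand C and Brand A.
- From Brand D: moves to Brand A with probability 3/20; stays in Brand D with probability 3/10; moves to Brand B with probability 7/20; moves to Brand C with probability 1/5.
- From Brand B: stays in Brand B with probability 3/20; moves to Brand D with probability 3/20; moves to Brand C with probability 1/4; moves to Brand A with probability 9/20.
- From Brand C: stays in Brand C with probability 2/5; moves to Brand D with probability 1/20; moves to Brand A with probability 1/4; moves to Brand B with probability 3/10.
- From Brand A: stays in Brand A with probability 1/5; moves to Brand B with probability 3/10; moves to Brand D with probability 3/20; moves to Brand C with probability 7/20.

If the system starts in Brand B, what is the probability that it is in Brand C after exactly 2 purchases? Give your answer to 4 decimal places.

0.3250

Propagate the distribution vector 2 purchases from Brand B.
After 0 purchases: (0.0000, 1.0000, 0.0000, 0.0000)
After 1 purchase: (0.1500, 0.1500, 0.2500, 0.4500)
After 2 purchases: (0.1475, 0.2850, 0.3250, 0.2425)
P(in Brand C after 2 purchases) = 0.3250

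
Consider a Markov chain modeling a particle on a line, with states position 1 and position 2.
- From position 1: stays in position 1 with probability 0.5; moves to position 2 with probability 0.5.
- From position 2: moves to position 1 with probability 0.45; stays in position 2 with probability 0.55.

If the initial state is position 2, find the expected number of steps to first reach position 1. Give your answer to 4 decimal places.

Let t(s) be the expected number of steps to first reach position 1 from state s, with t(position 1) = 0. Conditioning on the first step:
t(position 2) = 1 + 0.55·t(position 2)
Solving: t(position 2) = 2.2222.
Expected steps from position 2 to position 1: 2.2222.

2.2222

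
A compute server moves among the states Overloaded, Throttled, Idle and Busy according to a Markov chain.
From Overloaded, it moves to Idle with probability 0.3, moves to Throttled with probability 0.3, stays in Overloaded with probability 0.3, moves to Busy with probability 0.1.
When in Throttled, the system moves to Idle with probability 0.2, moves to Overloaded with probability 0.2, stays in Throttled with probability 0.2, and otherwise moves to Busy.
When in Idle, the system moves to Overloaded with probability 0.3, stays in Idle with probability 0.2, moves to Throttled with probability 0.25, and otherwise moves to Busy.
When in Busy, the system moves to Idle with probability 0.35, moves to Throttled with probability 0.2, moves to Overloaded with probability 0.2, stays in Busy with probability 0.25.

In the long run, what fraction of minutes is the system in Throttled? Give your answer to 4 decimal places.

Let the stationary distribution be π with π = πP and π_1 + π_2 + π_3 + π_4 = 1.
π_1 = 0.3·π_1 + 0.2·π_2 + 0.3·π_3 + 0.2·π_4
π_2 = 0.3·π_1 + 0.2·π_2 + 0.25·π_3 + 0.2·π_4
π_3 = 0.3·π_1 + 0.2·π_2 + 0.2·π_3 + 0.35·π_4
Solving with the normalization constraint gives π = (0.2514, 0.2383, 0.2623, 0.2480).
So the stationary probability of Throttled is 0.2383.

0.2383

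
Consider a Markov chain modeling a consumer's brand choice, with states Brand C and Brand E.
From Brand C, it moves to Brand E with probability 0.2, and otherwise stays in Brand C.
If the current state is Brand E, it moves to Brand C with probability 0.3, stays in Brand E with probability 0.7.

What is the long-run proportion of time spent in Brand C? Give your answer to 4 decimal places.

0.6000

Let the stationary distribution be π with π = πP and π_1 + π_2 = 1.
π_1 = 0.8·π_1 + 0.3·π_2
Solving with the normalization constraint gives π = (0.6000, 0.4000).
So the stationary probability of Brand C is 0.6000.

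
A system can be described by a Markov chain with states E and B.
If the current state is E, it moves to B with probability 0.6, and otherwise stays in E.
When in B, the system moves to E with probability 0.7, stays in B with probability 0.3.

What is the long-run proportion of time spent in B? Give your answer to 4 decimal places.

Let the stationary distribution be π with π = πP and π_1 + π_2 = 1.
π_1 = 0.4·π_1 + 0.7·π_2
Solving with the normalization constraint gives π = (0.5385, 0.4615).
So the stationary probability of B is 0.4615.

0.4615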